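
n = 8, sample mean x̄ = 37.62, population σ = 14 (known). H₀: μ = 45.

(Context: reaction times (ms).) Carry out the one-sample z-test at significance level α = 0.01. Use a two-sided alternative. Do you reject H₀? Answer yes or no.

reject H₀: no

SE = σ/√n = 14/√8 = 4.9497
z = (x̄−μ₀)/SE = (37.62−45)/4.9497 = -1.4910
p-value (two-sided) = 0.13597
At α=0.01: p ≥ α → fail to reject H₀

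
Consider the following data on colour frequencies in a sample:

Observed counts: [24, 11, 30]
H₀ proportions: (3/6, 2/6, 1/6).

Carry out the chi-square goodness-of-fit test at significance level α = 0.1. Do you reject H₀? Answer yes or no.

n = 65; E_i = n·p_i = [32.50, 21.67, 10.83]
χ² = (24−32.50)²/32.50 + (11−21.67)²/21.67 + (30−10.83)²/10.83 = 41.3846
df = 2
p-value (upper-tail) = 0.00000
At α=0.1: p < α → reject H₀

reject H₀: yes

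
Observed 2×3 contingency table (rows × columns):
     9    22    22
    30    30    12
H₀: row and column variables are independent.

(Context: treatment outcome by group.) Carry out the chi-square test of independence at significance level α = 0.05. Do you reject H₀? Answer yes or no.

Row totals [53, 72], col totals [39, 52, 34], n=125
χ² = (9−16.54)²/16.54 + (22−22.05)²/22.05 + (22−14.42)²/14.42 + (30−22.46)²/22.46 + (30−29.95)²/29.95 + (12−19.58)²/19.58 = 12.8894
df = 2
p-value (upper-tail) = 0.00159
At α=0.05: p < α → reject H₀

reject H₀: yes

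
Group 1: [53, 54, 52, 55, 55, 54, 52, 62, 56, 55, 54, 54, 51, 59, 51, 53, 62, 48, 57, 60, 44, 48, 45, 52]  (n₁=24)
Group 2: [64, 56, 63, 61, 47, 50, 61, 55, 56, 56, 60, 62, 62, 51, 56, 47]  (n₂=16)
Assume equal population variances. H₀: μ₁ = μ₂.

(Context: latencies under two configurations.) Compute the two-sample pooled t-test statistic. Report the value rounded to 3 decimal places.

test statistic = -1.920

x̄₁=53.583, s₁=4.596, n₁=24
x̄₂=56.688, s₂=5.582, n₂=16
s_p² = [23·4.596² + 15·5.582²]/38 = 25.0861
SE = √(s_p²·(1/24+1/16)) = 1.6165
t = (53.583−56.688)/1.6165 = -1.9203
df = 38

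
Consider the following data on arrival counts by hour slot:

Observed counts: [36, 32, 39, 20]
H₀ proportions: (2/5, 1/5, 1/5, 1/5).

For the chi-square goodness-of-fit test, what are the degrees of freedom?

degrees of freedom = 3

df = k − 1 = 4 − 1 = 3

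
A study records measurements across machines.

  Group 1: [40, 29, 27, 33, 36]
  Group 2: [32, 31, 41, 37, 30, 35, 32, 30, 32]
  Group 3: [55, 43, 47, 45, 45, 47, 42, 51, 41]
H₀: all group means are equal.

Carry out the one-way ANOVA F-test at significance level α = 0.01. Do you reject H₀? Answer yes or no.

Group means [33.00, 33.33, 46.22], grand mean 38.304
SSB = Σnᵢ(x̄ᵢ−x̄)² = 927.314; SSW = ΣΣ(x−x̄ᵢ)² = 377.556
MSB = 927.314/2 = 463.6570; MSW = 377.556/20 = 18.8778
F = MSB/MSW = 24.5610
df = (2, 20)
p-value (upper-tail) = 0.00000
At α=0.01: p < α → reject H₀

reject H₀: yes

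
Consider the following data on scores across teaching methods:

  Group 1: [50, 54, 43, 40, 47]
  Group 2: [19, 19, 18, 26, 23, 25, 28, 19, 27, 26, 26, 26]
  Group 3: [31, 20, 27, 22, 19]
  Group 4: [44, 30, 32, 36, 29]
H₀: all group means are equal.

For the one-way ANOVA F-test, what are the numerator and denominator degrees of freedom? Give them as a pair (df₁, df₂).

k = 4 groups, N = 27 total
df = (k−1, N−k) = (4−1, 27−4) = (3, 23)

degrees of freedom = [3, 23]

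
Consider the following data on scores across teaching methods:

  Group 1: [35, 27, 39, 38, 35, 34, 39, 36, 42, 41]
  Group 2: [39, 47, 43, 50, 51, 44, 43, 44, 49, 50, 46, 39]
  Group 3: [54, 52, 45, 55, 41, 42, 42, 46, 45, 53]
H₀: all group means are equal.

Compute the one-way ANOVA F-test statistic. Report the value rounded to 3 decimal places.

test statistic = 15.886

Group means [36.60, 45.42, 47.50], grand mean 43.312
SSB = Σnᵢ(x̄ᵢ−x̄)² = 679.058; SSW = ΣΣ(x−x̄ᵢ)² = 619.817
MSB = 679.058/2 = 339.5292; MSW = 619.817/29 = 21.3730
F = MSB/MSW = 15.8859
df = (2, 29)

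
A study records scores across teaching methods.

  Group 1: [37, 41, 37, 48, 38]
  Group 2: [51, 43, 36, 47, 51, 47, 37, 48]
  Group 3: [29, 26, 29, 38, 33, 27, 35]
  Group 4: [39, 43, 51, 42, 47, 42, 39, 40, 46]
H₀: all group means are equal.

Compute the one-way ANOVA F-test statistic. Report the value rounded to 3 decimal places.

test statistic = 12.463

Group means [40.20, 45.00, 31.00, 43.22], grand mean 40.241
SSB = Σnᵢ(x̄ᵢ−x̄)² = 858.955; SSW = ΣΣ(x−x̄ᵢ)² = 574.356
MSB = 858.955/3 = 286.3183; MSW = 574.356/25 = 22.9742
F = MSB/MSW = 12.4626
df = (3, 25)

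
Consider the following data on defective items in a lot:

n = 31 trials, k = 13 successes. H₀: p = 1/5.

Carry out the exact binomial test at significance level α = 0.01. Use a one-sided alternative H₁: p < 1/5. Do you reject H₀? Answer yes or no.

Exact binomial: n=31, k=13, p₀=1/5=0.2000
P(X≤13) from Σ C(n,i)·p₀^i·(1−p₀)^(n−i)
p-value (one-sided, H₁ less) = 0.99866
At α=0.01: p ≥ α → fail to reject H₀

reject H₀: no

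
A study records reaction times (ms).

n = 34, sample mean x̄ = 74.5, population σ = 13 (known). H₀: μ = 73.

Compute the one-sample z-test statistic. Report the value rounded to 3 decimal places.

test statistic = 0.673

SE = σ/√n = 13/√34 = 2.2295
z = (x̄−μ₀)/SE = (74.5−73)/2.2295 = 0.6728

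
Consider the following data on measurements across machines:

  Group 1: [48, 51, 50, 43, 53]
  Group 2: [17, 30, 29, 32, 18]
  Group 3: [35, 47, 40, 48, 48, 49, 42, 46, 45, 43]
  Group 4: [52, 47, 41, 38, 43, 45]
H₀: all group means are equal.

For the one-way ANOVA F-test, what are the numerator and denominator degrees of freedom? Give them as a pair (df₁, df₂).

degrees of freedom = [3, 22]

k = 4 groups, N = 26 total
df = (k−1, N−k) = (4−1, 26−4) = (3, 22)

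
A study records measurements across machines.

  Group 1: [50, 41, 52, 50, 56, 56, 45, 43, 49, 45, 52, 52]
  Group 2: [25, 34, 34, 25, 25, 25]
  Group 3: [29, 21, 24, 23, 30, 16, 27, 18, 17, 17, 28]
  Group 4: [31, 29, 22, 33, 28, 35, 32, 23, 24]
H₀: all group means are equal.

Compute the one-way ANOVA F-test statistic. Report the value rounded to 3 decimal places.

test statistic = 64.581

Group means [49.25, 28.00, 22.73, 28.56], grand mean 33.316
SSB = Σnᵢ(x̄ᵢ−x̄)² = 4653.556; SSW = ΣΣ(x−x̄ᵢ)² = 816.654
MSB = 4653.556/3 = 1551.1855; MSW = 816.654/34 = 24.0192
F = MSB/MSW = 64.5810
df = (3, 34)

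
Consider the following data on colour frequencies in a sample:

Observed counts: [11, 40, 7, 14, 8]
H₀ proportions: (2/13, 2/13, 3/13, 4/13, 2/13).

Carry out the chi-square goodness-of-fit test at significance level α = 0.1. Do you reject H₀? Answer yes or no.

n = 80; E_i = n·p_i = [12.31, 12.31, 18.46, 24.62, 12.31]
χ² = (11−12.31)²/12.31 + (40−12.31)²/12.31 + (7−18.46)²/18.46 + (14−24.62)²/24.62 + (8−12.31)²/12.31 = 75.6479
df = 4
p-value (upper-tail) = 0.00000
At α=0.1: p < α → reject H₀

reject H₀: yes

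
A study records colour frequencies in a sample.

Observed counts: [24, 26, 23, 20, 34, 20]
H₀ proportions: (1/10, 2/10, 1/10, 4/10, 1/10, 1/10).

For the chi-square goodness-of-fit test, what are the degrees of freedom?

df = k − 1 = 6 − 1 = 5

degrees of freedom = 5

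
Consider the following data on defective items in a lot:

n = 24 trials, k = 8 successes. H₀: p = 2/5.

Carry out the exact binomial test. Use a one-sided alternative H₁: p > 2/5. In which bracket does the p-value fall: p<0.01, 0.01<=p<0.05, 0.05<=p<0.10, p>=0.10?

Exact binomial: n=24, k=8, p₀=2/5=0.4000
P(X≥8) from Σ C(n,i)·p₀^i·(1−p₀)^(n−i)
p-value (one-sided, H₁ greater) = 0.80805
→ bracket: p>=0.10

p-value bracket: p>=0.10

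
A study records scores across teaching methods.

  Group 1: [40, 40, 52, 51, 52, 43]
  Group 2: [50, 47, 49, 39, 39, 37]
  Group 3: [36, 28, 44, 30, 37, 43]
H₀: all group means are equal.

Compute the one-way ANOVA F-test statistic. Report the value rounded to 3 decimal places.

test statistic = 4.283

Group means [46.33, 43.50, 36.33], grand mean 42.056
SSB = Σnᵢ(x̄ᵢ−x̄)² = 318.778; SSW = ΣΣ(x−x̄ᵢ)² = 558.167
MSB = 318.778/2 = 159.3889; MSW = 558.167/15 = 37.2111
F = MSB/MSW = 4.2834
df = (2, 15)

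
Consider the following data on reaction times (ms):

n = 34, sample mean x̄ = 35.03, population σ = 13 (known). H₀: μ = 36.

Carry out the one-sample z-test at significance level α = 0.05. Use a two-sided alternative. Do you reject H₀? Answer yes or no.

SE = σ/√n = 13/√34 = 2.2295
z = (x̄−μ₀)/SE = (35.03−36)/2.2295 = -0.4351
p-value (two-sided) = 0.66351
At α=0.05: p ≥ α → fail to reject H₀

reject H₀: no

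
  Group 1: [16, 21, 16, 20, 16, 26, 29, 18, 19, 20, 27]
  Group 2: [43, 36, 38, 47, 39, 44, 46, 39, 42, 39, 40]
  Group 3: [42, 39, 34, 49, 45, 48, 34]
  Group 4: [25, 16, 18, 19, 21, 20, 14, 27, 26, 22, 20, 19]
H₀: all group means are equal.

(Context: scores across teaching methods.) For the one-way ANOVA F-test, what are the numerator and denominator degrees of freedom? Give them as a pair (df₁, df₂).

degrees of freedom = [3, 37]

k = 4 groups, N = 41 total
df = (k−1, N−k) = (4−1, 41−4) = (3, 37)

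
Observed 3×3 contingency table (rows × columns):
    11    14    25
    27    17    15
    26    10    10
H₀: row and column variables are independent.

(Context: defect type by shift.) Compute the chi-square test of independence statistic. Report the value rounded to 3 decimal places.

Row totals [50, 59, 46], col totals [64, 41, 50], n=155
χ² = (11−20.65)²/20.65 + (14−13.23)²/13.23 + (25−16.13)²/16.13 + (27−24.36)²/24.36 + (17−15.61)²/15.61 + (15−19.03)²/19.03 + (26−18.99)²/18.99 + (10−12.17)²/12.17 + (10−14.84)²/14.84 = 15.2436
df = 4

test statistic = 15.244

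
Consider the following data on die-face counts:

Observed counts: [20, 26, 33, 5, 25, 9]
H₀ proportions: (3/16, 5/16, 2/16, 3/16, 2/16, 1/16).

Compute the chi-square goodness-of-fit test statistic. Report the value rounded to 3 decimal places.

test statistic = 46.728

n = 118; E_i = n·p_i = [22.12, 36.88, 14.75, 22.12, 14.75, 7.38]
χ² = (20−22.12)²/22.12 + (26−36.88)²/36.88 + (33−14.75)²/14.75 + (5−22.12)²/22.12 + (25−14.75)²/14.75 + (9−7.38)²/7.38 = 46.7277
df = 5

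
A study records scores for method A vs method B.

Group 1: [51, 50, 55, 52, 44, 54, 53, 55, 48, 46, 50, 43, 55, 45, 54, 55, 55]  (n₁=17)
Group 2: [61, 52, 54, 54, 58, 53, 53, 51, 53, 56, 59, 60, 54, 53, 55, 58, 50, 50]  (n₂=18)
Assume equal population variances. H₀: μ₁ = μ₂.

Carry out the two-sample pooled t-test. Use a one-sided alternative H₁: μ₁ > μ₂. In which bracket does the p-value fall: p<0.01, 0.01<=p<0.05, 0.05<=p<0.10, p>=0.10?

p-value bracket: p>=0.10

x̄₁=50.882, s₁=4.241, n₁=17
x̄₂=54.667, s₂=3.325, n₂=18
s_p² = [16·4.241² + 17·3.325²]/33 = 14.4171
SE = √(s_p²·(1/17+1/18)) = 1.2841
t = (50.882−54.667)/1.2841 = -2.9470
df = 33
p-value (one-sided, H₁ greater) = 0.99708
→ bracket: p>=0.10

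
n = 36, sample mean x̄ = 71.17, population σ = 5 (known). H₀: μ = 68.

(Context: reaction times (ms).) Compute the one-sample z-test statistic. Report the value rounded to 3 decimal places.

test statistic = 3.804

SE = σ/√n = 5/√36 = 0.8333
z = (x̄−μ₀)/SE = (71.17−68)/0.8333 = 3.8040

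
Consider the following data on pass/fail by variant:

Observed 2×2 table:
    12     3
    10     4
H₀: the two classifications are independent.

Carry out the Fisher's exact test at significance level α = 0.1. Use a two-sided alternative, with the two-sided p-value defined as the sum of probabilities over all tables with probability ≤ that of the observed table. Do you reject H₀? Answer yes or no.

Margins: r₁=15, r₂=14, c₁=22, c₂=7, n=29
p_obs = C(15,12)·C(14,10)/C(29,22); sum pmf over tables with pmf ≤ p_obs
p-value (two-sided) = 0.68166
At α=0.1: p ≥ α → fail to reject H₀

reject H₀: no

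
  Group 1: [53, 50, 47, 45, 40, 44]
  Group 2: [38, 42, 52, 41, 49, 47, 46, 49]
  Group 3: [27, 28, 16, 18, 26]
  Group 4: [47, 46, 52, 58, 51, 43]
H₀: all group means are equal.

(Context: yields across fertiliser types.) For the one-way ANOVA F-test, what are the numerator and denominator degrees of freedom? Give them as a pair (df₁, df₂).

k = 4 groups, N = 25 total
df = (k−1, N−k) = (4−1, 25−4) = (3, 21)

degrees of freedom = [3, 21]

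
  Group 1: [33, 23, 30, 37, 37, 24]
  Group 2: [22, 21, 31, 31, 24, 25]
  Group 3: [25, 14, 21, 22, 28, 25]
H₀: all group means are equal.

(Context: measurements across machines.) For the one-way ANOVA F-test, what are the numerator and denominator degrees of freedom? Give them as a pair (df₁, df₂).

degrees of freedom = [2, 15]

k = 3 groups, N = 18 total
df = (k−1, N−k) = (3−1, 18−3) = (2, 15)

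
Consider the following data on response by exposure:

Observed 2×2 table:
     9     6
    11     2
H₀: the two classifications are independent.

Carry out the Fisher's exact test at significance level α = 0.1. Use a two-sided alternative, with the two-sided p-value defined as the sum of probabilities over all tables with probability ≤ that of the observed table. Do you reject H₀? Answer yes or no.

reject H₀: no

Margins: r₁=15, r₂=13, c₁=20, c₂=8, n=28
p_obs = C(15,9)·C(13,11)/C(28,20); sum pmf over tables with pmf ≤ p_obs
p-value (two-sided) = 0.22126
At α=0.1: p ≥ α → fail to reject H₀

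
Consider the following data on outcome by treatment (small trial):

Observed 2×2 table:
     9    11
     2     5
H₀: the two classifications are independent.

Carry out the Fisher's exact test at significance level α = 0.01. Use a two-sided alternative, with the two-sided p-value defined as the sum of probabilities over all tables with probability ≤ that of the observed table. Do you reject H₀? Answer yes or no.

reject H₀: no

Margins: r₁=20, r₂=7, c₁=11, c₂=16, n=27
p_obs = C(20,9)·C(7,2)/C(27,11); sum pmf over tables with pmf ≤ p_obs
p-value (two-sided) = 0.66184
At α=0.01: p ≥ α → fail to reject H₀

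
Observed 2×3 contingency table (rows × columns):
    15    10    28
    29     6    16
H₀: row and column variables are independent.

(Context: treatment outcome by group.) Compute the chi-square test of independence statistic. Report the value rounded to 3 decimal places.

test statistic = 8.692

Row totals [53, 51], col totals [44, 16, 44], n=104
χ² = (15−22.42)²/22.42 + (10−8.15)²/8.15 + (28−22.42)²/22.42 + (29−21.58)²/21.58 + (6−7.85)²/7.85 + (16−21.58)²/21.58 = 8.6920
df = 2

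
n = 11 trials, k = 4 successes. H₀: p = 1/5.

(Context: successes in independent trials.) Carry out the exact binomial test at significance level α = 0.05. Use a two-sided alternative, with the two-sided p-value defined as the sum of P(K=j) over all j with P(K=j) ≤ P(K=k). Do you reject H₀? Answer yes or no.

reject H₀: no

Exact binomial: n=11, k=4, p₀=1/5=0.2000
P(X=j) = C(n,j)·p₀^j·(1−p₀)^(n−j); p = Σ P(X=j) over j with P(X=j) ≤ P(X=4)
p-value (two-sided) = 0.24704
At α=0.05: p ≥ α → fail to reject H₀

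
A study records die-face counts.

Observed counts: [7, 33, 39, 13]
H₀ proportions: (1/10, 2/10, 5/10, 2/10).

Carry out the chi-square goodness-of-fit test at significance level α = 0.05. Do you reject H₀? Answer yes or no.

n = 92; E_i = n·p_i = [9.20, 18.40, 46.00, 18.40]
χ² = (7−9.20)²/9.20 + (33−18.40)²/18.40 + (39−46.00)²/46.00 + (13−18.40)²/18.40 = 14.7609
df = 3
p-value (upper-tail) = 0.00203
At α=0.05: p < α → reject H₀

reject H₀: yes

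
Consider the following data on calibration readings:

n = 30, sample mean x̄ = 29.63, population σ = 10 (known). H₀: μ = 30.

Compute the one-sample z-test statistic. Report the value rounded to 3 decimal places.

test statistic = -0.203

SE = σ/√n = 10/√30 = 1.8257
z = (x̄−μ₀)/SE = (29.63−30)/1.8257 = -0.2027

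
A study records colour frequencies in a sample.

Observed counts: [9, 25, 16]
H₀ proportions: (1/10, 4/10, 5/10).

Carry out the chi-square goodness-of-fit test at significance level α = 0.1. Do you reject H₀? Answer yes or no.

reject H₀: yes

n = 50; E_i = n·p_i = [5.00, 20.00, 25.00]
χ² = (9−5.00)²/5.00 + (25−20.00)²/20.00 + (16−25.00)²/25.00 = 7.6900
df = 2
p-value (upper-tail) = 0.02139
At α=0.1: p < α → reject H₀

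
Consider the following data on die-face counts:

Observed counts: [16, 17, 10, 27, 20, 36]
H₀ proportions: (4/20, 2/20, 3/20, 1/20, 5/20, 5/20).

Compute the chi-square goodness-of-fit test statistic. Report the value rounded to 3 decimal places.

test statistic = 81.942

n = 126; E_i = n·p_i = [25.20, 12.60, 18.90, 6.30, 31.50, 31.50]
χ² = (16−25.20)²/25.20 + (17−12.60)²/12.60 + (10−18.90)²/18.90 + (27−6.30)²/6.30 + (20−31.50)²/31.50 + (36−31.50)²/31.50 = 81.9418
df = 5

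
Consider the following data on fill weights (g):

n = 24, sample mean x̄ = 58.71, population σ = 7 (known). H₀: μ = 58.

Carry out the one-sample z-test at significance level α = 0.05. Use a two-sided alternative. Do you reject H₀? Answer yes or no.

reject H₀: no

SE = σ/√n = 7/√24 = 1.4289
z = (x̄−μ₀)/SE = (58.71−58)/1.4289 = 0.4969
p-value (two-sided) = 0.61926
At α=0.05: p ≥ α → fail to reject H₀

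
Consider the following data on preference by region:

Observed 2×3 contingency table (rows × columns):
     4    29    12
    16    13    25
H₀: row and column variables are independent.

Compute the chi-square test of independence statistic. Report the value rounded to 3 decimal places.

Row totals [45, 54], col totals [20, 42, 37], n=99
χ² = (4−9.09)²/9.09 + (29−19.09)²/19.09 + (12−16.82)²/16.82 + (16−10.91)²/10.91 + (13−22.91)²/22.91 + (25−20.18)²/20.18 = 17.1867
df = 2

test statistic = 17.187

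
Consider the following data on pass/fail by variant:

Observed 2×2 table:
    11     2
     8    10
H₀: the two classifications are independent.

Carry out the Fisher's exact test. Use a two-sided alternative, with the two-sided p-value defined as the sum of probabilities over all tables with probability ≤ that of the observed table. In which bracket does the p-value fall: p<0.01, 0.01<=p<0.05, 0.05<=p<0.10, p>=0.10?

Margins: r₁=13, r₂=18, c₁=19, c₂=12, n=31
p_obs = C(13,11)·C(18,8)/C(31,19); sum pmf over tables with pmf ≤ p_obs
p-value (two-sided) = 0.03170
→ bracket: 0.01<=p<0.05

p-value bracket: 0.01<=p<0.05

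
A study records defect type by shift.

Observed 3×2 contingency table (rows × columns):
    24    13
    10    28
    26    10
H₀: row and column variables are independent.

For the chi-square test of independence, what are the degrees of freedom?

df = (r−1)(c−1) = (3−1)·(2−1) = 2

degrees of freedom = 2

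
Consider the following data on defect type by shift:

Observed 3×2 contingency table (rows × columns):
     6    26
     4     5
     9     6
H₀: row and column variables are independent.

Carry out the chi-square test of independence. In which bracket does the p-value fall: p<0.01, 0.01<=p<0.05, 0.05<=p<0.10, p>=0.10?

p-value bracket: 0.01<=p<0.05

Row totals [32, 9, 15], col totals [19, 37], n=56
χ² = (6−10.86)²/10.86 + (26−21.14)²/21.14 + (4−3.05)²/3.05 + (5−5.95)²/5.95 + (9−5.09)²/5.09 + (6−9.91)²/9.91 = 8.2810
df = 2
p-value (upper-tail) = 0.01592
→ bracket: 0.01<=p<0.05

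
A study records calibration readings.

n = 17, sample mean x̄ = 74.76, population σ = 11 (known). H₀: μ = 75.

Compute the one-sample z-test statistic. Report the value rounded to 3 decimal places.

test statistic = -0.090

SE = σ/√n = 11/√17 = 2.6679
z = (x̄−μ₀)/SE = (74.76−75)/2.6679 = -0.0900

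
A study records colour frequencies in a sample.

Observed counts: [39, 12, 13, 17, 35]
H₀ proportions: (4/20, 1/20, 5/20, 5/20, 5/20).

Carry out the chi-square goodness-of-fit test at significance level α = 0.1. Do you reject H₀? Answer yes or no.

reject H₀: yes

n = 116; E_i = n·p_i = [23.20, 5.80, 29.00, 29.00, 29.00]
χ² = (39−23.20)²/23.20 + (12−5.80)²/5.80 + (13−29.00)²/29.00 + (17−29.00)²/29.00 + (35−29.00)²/29.00 = 32.4224
df = 4
p-value (upper-tail) = 0.00000
At α=0.1: p < α → reject H₀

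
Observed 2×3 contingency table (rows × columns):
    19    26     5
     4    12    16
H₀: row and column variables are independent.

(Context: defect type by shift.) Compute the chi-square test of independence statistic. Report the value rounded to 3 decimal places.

Row totals [50, 32], col totals [23, 38, 21], n=82
χ² = (19−14.02)²/14.02 + (26−23.17)²/23.17 + (5−12.80)²/12.80 + (4−8.98)²/8.98 + (12−14.83)²/14.83 + (16−8.20)²/8.20 = 17.5992
df = 2

test statistic = 17.599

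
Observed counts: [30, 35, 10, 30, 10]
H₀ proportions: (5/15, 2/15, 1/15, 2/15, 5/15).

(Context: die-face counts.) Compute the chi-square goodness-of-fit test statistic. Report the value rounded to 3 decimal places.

n = 115; E_i = n·p_i = [38.33, 15.33, 7.67, 15.33, 38.33]
χ² = (30−38.33)²/38.33 + (35−15.33)²/15.33 + (10−7.67)²/7.67 + (30−15.33)²/15.33 + (10−38.33)²/38.33 = 62.7174
df = 4

test statistic = 62.717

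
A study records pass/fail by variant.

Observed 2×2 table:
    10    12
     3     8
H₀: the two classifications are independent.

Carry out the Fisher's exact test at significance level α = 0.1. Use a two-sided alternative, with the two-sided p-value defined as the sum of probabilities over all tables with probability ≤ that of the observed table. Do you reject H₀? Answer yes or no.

reject H₀: no

Margins: r₁=22, r₂=11, c₁=13, c₂=20, n=33
p_obs = C(22,10)·C(11,3)/C(33,13); sum pmf over tables with pmf ≤ p_obs
p-value (two-sided) = 0.45586
At α=0.1: p ≥ α → fail to reject H₀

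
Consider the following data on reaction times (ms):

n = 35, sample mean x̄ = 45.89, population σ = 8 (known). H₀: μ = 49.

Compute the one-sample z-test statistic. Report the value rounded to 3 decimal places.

test statistic = -2.300

SE = σ/√n = 8/√35 = 1.3522
z = (x̄−μ₀)/SE = (45.89−49)/1.3522 = -2.2999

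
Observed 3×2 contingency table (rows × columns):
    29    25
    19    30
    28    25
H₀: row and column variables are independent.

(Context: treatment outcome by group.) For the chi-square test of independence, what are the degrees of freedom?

degrees of freedom = 2

df = (r−1)(c−1) = (3−1)·(2−1) = 2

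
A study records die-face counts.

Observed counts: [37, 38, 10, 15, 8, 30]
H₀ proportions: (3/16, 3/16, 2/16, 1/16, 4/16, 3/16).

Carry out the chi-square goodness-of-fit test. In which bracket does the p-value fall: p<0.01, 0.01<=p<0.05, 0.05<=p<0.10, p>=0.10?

p-value bracket: p<0.01

n = 138; E_i = n·p_i = [25.88, 25.88, 17.25, 8.62, 34.50, 25.88]
χ² = (37−25.88)²/25.88 + (38−25.88)²/25.88 + (10−17.25)²/17.25 + (15−8.62)²/8.62 + (8−34.50)²/34.50 + (30−25.88)²/25.88 = 39.2367
df = 5
p-value (upper-tail) = 0.00000
→ bracket: p<0.01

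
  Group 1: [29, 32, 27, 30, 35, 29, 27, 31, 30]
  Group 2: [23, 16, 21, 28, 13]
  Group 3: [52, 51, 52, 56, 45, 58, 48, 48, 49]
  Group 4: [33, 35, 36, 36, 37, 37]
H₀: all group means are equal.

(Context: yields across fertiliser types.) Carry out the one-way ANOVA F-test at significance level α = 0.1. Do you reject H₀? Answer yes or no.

Group means [30.00, 20.20, 51.00, 35.67], grand mean 36.000
SSB = Σnᵢ(x̄ᵢ−x̄)² = 3597.867; SSW = ΣΣ(x−x̄ᵢ)² = 334.133
MSB = 3597.867/3 = 1199.2889; MSW = 334.133/25 = 13.3653
F = MSB/MSW = 89.7313
df = (3, 25)
p-value (upper-tail) = 0.00000
At α=0.1: p < α → reject H₀

reject H₀: yes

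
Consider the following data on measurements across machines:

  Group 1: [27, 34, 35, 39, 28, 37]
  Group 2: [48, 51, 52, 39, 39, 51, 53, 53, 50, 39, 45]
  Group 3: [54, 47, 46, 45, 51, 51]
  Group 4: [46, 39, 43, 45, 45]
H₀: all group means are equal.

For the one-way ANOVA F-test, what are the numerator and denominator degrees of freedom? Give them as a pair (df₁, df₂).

degrees of freedom = [3, 24]

k = 4 groups, N = 28 total
df = (k−1, N−k) = (4−1, 28−4) = (3, 24)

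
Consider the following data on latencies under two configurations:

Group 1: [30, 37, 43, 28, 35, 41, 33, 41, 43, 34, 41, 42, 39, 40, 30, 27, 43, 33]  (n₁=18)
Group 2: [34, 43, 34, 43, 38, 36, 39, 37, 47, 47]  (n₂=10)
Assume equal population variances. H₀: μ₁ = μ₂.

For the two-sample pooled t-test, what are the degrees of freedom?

df = n₁ + n₂ − 2 = 18 + 10 − 2 = 26

degrees of freedom = 26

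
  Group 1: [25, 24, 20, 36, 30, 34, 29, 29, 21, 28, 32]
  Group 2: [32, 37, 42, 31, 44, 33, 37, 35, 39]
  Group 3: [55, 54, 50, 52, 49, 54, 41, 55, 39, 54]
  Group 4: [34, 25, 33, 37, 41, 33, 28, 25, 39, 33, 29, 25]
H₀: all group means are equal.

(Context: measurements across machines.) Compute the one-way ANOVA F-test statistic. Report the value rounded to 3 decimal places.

Group means [28.00, 36.67, 50.30, 31.83], grand mean 36.262
SSB = Σnᵢ(x̄ᵢ−x̄)² = 2958.352; SSW = ΣΣ(x−x̄ᵢ)² = 1055.767
MSB = 2958.352/3 = 986.1175; MSW = 1055.767/38 = 27.7833
F = MSB/MSW = 35.4931
df = (3, 38)

test statistic = 35.493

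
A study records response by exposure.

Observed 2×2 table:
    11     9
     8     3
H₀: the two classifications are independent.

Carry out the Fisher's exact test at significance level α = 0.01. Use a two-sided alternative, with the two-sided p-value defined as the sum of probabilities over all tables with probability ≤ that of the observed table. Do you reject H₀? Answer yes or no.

reject H₀: no

Margins: r₁=20, r₂=11, c₁=19, c₂=12, n=31
p_obs = C(20,11)·C(11,8)/C(31,19); sum pmf over tables with pmf ≤ p_obs
p-value (two-sided) = 0.45164
At α=0.01: p ≥ α → fail to reject H₀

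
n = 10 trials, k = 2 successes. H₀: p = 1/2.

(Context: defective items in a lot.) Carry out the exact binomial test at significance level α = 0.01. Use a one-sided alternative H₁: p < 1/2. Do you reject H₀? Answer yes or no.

reject H₀: no

Exact binomial: n=10, k=2, p₀=1/2=0.5000
P(X≤2) from Σ C(n,i)·p₀^i·(1−p₀)^(n−i)
p-value (one-sided, H₁ less) = 0.05469
At α=0.01: p ≥ α → fail to reject H₀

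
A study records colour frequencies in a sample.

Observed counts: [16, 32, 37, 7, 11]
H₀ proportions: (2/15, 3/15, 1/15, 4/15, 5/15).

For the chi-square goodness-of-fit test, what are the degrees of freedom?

degrees of freedom = 4

df = k − 1 = 5 − 1 = 4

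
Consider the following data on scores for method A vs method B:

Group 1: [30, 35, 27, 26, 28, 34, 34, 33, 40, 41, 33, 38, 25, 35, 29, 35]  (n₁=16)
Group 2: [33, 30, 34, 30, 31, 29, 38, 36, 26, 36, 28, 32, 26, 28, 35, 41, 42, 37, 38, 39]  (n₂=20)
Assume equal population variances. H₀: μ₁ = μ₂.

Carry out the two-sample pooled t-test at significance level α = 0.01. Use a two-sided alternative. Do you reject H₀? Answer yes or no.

x̄₁=32.688, s₁=4.827, n₁=16
x̄₂=33.450, s₂=4.883, n₂=20
s_p² = [15·4.827² + 19·4.883²]/34 = 23.5996
SE = √(s_p²·(1/16+1/20)) = 1.6294
t = (32.688−33.450)/1.6294 = -0.4680
df = 34
p-value (two-sided) = 0.64280
At α=0.01: p ≥ α → fail to reject H₀

reject H₀: no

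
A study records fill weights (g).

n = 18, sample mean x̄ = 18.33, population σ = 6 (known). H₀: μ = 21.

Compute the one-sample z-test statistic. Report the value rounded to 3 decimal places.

SE = σ/√n = 6/√18 = 1.4142
z = (x̄−μ₀)/SE = (18.33−21)/1.4142 = -1.8880

test statistic = -1.888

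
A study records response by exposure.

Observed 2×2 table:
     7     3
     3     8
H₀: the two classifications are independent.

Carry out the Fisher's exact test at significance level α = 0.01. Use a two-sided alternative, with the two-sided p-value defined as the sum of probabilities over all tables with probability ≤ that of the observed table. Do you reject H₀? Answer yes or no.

reject H₀: no

Margins: r₁=10, r₂=11, c₁=10, c₂=11, n=21
p_obs = C(10,7)·C(11,3)/C(21,10); sum pmf over tables with pmf ≤ p_obs
p-value (two-sided) = 0.08611
At α=0.01: p ≥ α → fail to reject H₀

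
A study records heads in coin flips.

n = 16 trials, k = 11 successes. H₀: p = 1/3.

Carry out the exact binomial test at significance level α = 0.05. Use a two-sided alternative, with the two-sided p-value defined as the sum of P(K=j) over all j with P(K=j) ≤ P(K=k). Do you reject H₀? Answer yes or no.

Exact binomial: n=16, k=11, p₀=1/3=0.3333
P(X=j) = C(n,j)·p₀^j·(1−p₀)^(n−j); p = Σ P(X=j) over j with P(X=j) ≤ P(X=11)
p-value (two-sided) = 0.00556
At α=0.05: p < α → reject H₀

reject H₀: yes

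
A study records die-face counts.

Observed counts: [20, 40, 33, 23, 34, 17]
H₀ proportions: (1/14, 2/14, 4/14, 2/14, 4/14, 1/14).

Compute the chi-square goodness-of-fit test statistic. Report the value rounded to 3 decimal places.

n = 167; E_i = n·p_i = [11.93, 23.86, 47.71, 23.86, 47.71, 11.93]
χ² = (20−11.93)²/11.93 + (40−23.86)²/23.86 + (33−47.71)²/47.71 + (23−23.86)²/23.86 + (34−47.71)²/47.71 + (17−11.93)²/11.93 = 27.0509
df = 5

test statistic = 27.051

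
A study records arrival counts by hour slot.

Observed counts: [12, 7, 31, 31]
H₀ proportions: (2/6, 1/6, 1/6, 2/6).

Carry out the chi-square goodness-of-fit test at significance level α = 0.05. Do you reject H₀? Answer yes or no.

reject H₀: yes

n = 81; E_i = n·p_i = [27.00, 13.50, 13.50, 27.00]
χ² = (12−27.00)²/27.00 + (7−13.50)²/13.50 + (31−13.50)²/13.50 + (31−27.00)²/27.00 = 34.7407
df = 3
p-value (upper-tail) = 0.00000
At α=0.05: p < α → reject H₀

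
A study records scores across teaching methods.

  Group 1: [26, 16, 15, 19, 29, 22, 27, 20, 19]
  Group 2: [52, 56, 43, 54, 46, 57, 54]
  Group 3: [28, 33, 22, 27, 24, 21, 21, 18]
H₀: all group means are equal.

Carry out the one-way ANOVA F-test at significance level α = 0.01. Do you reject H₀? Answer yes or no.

reject H₀: yes

Group means [21.44, 51.71, 24.25], grand mean 31.208
SSB = Σnᵢ(x̄ᵢ−x̄)² = 4188.808; SSW = ΣΣ(x−x̄ᵢ)² = 523.151
MSB = 4188.808/2 = 2094.4038; MSW = 523.151/21 = 24.9119
F = MSB/MSW = 84.0723
df = (2, 21)
p-value (upper-tail) = 0.00000
At α=0.01: p < α → reject H₀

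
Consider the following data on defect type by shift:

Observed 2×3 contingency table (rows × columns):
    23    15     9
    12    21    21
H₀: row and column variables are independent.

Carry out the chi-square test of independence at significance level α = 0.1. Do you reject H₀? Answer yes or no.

Row totals [47, 54], col totals [35, 36, 30], n=101
χ² = (23−16.29)²/16.29 + (15−16.75)²/16.75 + (9−13.96)²/13.96 + (12−18.71)²/18.71 + (21−19.25)²/19.25 + (21−16.04)²/16.04 = 8.8143
df = 2
p-value (upper-tail) = 0.01219
At α=0.1: p < α → reject H₀

reject H₀: yes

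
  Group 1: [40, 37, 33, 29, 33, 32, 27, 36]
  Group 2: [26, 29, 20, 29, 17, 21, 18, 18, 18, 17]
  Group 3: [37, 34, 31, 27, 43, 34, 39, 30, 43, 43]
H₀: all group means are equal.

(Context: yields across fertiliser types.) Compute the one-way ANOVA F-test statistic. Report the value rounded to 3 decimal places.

Group means [33.38, 21.30, 36.10], grand mean 30.036
SSB = Σnᵢ(x̄ᵢ−x̄)² = 1220.089; SSW = ΣΣ(x−x̄ᵢ)² = 644.875
MSB = 1220.089/2 = 610.0446; MSW = 644.875/25 = 25.7950
F = MSB/MSW = 23.6497
df = (2, 25)

test statistic = 23.650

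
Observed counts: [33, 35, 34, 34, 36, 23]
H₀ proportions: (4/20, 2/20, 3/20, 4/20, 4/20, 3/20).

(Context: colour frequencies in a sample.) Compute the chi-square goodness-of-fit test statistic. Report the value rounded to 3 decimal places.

test statistic = 16.222

n = 195; E_i = n·p_i = [39.00, 19.50, 29.25, 39.00, 39.00, 29.25]
χ² = (33−39.00)²/39.00 + (35−19.50)²/19.50 + (34−29.25)²/29.25 + (34−39.00)²/39.00 + (36−39.00)²/39.00 + (23−29.25)²/29.25 = 16.2222
df = 5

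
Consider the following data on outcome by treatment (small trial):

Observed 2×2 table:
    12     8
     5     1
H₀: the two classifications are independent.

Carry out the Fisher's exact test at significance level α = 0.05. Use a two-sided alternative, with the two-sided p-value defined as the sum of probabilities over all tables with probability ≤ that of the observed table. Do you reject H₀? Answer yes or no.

Margins: r₁=20, r₂=6, c₁=17, c₂=9, n=26
p_obs = C(20,12)·C(6,5)/C(26,17); sum pmf over tables with pmf ≤ p_obs
p-value (two-sided) = 0.37975
At α=0.05: p ≥ α → fail to reject H₀

reject H₀: no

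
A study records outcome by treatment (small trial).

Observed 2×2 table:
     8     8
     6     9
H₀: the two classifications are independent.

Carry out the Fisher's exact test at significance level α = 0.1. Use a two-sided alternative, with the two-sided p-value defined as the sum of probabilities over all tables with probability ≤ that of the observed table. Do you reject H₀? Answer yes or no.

Margins: r₁=16, r₂=15, c₁=14, c₂=17, n=31
p_obs = C(16,8)·C(15,6)/C(31,14); sum pmf over tables with pmf ≤ p_obs
p-value (two-sided) = 0.72239
At α=0.1: p ≥ α → fail to reject H₀

reject H₀: no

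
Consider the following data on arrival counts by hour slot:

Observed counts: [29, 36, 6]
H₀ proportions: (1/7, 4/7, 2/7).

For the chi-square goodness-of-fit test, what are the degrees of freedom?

df = k − 1 = 3 − 1 = 2

degrees of freedom = 2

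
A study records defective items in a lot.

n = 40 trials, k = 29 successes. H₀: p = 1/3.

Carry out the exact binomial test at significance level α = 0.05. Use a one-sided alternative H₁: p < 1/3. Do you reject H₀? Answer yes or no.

Exact binomial: n=40, k=29, p₀=1/3=0.3333
P(X≤29) from Σ C(n,i)·p₀^i·(1−p₀)^(n−i)
p-value (one-sided, H₁ less) = 1.00000
At α=0.05: p ≥ α → fail to reject H₀

reject H₀: no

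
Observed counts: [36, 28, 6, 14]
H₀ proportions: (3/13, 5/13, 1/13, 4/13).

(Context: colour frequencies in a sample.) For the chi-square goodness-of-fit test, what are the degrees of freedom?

degrees of freedom = 3

df = k − 1 = 4 − 1 = 3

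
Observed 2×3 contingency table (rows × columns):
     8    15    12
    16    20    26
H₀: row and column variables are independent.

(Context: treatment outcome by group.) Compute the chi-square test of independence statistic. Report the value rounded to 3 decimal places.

Row totals [35, 62], col totals [24, 35, 38], n=97
χ² = (8−8.66)²/8.66 + (15−12.63)²/12.63 + (12−13.71)²/13.71 + (16−15.34)²/15.34 + (20−22.37)²/22.37 + (26−24.29)²/24.29 = 1.1093
df = 2

test statistic = 1.109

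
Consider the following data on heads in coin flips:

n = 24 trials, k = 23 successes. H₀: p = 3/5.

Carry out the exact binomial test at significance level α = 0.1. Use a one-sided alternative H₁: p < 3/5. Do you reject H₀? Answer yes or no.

Exact binomial: n=24, k=23, p₀=3/5=0.6000
P(X≤23) from Σ C(n,i)·p₀^i·(1−p₀)^(n−i)
p-value (one-sided, H₁ less) = 1.00000
At α=0.1: p ≥ α → fail to reject H₀

reject H₀: no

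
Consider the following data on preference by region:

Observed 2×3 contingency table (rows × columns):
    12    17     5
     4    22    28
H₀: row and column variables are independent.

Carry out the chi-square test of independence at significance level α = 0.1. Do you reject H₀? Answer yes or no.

Row totals [34, 54], col totals [16, 39, 33], n=88
χ² = (12−6.18)²/6.18 + (17−15.07)²/15.07 + (5−12.75)²/12.75 + (4−9.82)²/9.82 + (22−23.93)²/23.93 + (28−20.25)²/20.25 = 17.0042
df = 2
p-value (upper-tail) = 0.00020
At α=0.1: p < α → reject H₀

reject H₀: yes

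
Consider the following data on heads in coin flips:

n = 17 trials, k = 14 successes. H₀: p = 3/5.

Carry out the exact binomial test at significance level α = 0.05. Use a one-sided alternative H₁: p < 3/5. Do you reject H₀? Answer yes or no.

reject H₀: no

Exact binomial: n=17, k=14, p₀=3/5=0.6000
P(X≤14) from Σ C(n,i)·p₀^i·(1−p₀)^(n−i)
p-value (one-sided, H₁ less) = 0.98768
At α=0.05: p ≥ α → fail to reject H₀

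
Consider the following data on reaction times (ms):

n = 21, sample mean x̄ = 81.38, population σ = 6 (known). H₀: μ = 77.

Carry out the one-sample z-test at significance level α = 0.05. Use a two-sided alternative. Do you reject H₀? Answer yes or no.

reject H₀: yes

SE = σ/√n = 6/√21 = 1.3093
z = (x̄−μ₀)/SE = (81.38−77)/1.3093 = 3.3453
p-value (two-sided) = 0.00082
At α=0.05: p < α → reject H₀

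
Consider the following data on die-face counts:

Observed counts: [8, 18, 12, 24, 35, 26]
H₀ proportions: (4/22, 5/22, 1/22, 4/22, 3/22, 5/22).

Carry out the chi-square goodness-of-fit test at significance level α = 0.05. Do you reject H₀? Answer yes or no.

reject H₀: yes

n = 123; E_i = n·p_i = [22.36, 27.95, 5.59, 22.36, 16.77, 27.95]
χ² = (8−22.36)²/22.36 + (18−27.95)²/27.95 + (12−5.59)²/5.59 + (24−22.36)²/22.36 + (35−16.77)²/16.77 + (26−27.95)²/27.95 = 40.1816
df = 5
p-value (upper-tail) = 0.00000
At α=0.05: p < α → reject H₀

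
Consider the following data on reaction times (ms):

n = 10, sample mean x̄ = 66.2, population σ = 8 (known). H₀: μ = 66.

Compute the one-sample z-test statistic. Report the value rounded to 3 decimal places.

SE = σ/√n = 8/√10 = 2.5298
z = (x̄−μ₀)/SE = (66.2−66)/2.5298 = 0.0791

test statistic = 0.079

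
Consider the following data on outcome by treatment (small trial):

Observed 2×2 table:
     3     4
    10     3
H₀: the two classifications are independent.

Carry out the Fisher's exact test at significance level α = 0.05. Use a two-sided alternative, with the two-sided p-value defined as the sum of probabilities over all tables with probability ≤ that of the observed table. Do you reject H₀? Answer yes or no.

Margins: r₁=7, r₂=13, c₁=13, c₂=7, n=20
p_obs = C(7,3)·C(13,10)/C(20,13); sum pmf over tables with pmf ≤ p_obs
p-value (two-sided) = 0.17358
At α=0.05: p ≥ α → fail to reject H₀

reject H₀: no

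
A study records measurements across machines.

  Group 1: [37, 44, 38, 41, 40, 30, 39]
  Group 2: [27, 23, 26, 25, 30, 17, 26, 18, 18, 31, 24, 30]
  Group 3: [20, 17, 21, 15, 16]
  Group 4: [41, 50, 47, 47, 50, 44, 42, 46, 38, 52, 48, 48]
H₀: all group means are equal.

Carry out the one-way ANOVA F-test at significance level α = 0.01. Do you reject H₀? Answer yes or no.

Group means [38.43, 24.58, 17.80, 46.08], grand mean 33.500
SSB = Σnᵢ(x̄ᵢ−x̄)² = 4256.652; SSW = ΣΣ(x−x̄ᵢ)² = 584.348
MSB = 4256.652/3 = 1418.8841; MSW = 584.348/32 = 18.2609
F = MSB/MSW = 77.7008
df = (3, 32)
p-value (upper-tail) = 0.00000
At α=0.01: p < α → reject H₀

reject H₀: yes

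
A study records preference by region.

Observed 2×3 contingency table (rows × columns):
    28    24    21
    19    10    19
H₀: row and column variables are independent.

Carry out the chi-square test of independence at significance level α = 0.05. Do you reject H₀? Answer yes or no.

Row totals [73, 48], col totals [47, 34, 40], n=121
χ² = (28−28.36)²/28.36 + (24−20.51)²/20.51 + (21−24.13)²/24.13 + (19−18.64)²/18.64 + (10−13.49)²/13.49 + (19−15.87)²/15.87 = 2.5309
df = 2
p-value (upper-tail) = 0.28212
At α=0.05: p ≥ α → fail to reject H₀

reject H₀: no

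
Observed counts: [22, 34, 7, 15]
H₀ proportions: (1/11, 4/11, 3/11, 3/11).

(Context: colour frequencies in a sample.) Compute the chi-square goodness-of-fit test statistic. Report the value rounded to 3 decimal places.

test statistic = 43.893

n = 78; E_i = n·p_i = [7.09, 28.36, 21.27, 21.27]
χ² = (22−7.09)²/7.09 + (34−28.36)²/28.36 + (7−21.27)²/21.27 + (15−21.27)²/21.27 = 43.8932
df = 3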